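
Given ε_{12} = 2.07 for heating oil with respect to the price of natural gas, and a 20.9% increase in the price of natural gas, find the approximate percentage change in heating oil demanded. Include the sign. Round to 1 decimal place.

%ΔQ ≈ ε × %ΔP of natural gas = 2.07 × (20.9%) = 43.3%.

43.3%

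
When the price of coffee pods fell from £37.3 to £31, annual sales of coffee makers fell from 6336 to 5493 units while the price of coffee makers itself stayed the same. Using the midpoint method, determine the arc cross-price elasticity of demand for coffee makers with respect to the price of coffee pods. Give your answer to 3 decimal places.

0.773

ΔQ_A = 5493 − 6336 = -843; ΔP_B = 31 − 37.3 = -6.3.
Midpoints: Q̄_A = 5914.5, P̄_B = 34.15.
ε = (ΔQ_A/Q̄_A)/(ΔP_B/P̄_B) = (-843/5914.5)/(-6.3/34.15) ≈ 0.773.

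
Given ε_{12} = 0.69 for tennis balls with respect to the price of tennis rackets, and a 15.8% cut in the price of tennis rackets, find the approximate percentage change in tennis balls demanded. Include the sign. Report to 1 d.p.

-10.9%

%ΔQ ≈ ε × %ΔP of tennis rackets = 0.69 × (-15.8%) = -10.9%.
Demand for tennis balls falls by about 10.9%.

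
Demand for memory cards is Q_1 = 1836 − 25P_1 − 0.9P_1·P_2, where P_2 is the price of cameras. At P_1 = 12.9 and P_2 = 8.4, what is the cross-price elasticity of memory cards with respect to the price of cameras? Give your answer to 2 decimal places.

-0.07

At P_1 = 12.9 and P_2 = 8.4: Q_1 = 1415.976.
∂Q_1/∂P_2 = -0.9P_1 = -0.9(12.9) = -11.6100.
ε = (∂Q_1/∂P_2)(P_2/Q_1) = -11.6100 × (8.4/1415.976) ≈ -0.07.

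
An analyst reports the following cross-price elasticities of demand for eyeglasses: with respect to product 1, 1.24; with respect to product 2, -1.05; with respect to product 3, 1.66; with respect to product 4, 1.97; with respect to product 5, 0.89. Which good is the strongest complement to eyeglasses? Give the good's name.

product 2

Complements have ε < 0. The most negative value is -1.05 (product 2).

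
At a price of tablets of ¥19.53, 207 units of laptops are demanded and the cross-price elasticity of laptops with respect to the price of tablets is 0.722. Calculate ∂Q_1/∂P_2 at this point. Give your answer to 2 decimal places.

ε = (∂Q_1/∂P_2)·(P_2/Q_1) ⇒ ∂Q_1/∂P_2 = ε·Q_1/P_2 = 0.722 × 207/19.53 ≈ 7.65.

7.65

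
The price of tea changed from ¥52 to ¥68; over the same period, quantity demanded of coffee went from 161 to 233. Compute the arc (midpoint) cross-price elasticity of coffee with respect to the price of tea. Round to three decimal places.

ΔQ_A = 233 − 161 = 72; ΔP_B = 68 − 52 = 16.
Midpoints: Q̄_A = 197.0, P̄_B = 60.00.
ε = (ΔQ_A/Q̄_A)/(ΔP_B/P̄_B) = (72/197.0)/(16/60.00) ≈ 1.371.
ε > 0: coffee and tea are substitutes.

1.371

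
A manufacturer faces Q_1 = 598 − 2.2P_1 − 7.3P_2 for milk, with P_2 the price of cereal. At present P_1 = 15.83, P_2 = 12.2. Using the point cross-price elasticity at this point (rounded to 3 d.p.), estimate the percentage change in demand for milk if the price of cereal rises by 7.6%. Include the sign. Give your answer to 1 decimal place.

-1.4%

At P_1 = 15.83, P_2 = 12.2: Q_1 = 474.114.
∂Q_1/∂P_2 = -7.3.
ε = (∂Q_1/∂P_2)(P_2/Q_1) = -7.3000 × 12.2/474.114 ≈ -0.188.
%ΔQ_1 ≈ ε × %ΔP_2 = -0.188 × (7.6%) = -1.4%.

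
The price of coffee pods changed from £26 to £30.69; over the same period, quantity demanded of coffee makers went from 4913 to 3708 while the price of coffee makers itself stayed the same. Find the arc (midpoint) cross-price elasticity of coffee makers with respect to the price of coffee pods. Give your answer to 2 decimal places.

-1.69

ΔQ_A = 3708 − 4913 = -1205; ΔP_B = 30.69 − 26 = 4.69.
Midpoints: Q̄_A = 4310.5, P̄_B = 28.34.
ε = (ΔQ_A/Q̄_A)/(ΔP_B/P̄_B) = (-1205/4310.5)/(4.69/28.34) ≈ -1.69.
ε < 0: coffee makers and coffee pods are complements.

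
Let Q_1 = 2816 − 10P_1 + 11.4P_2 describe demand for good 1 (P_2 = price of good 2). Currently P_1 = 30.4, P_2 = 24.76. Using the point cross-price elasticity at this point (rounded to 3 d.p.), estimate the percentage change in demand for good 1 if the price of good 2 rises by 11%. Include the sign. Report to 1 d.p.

1.1%

At P_1 = 30.4, P_2 = 24.76: Q_1 = 2794.264.
∂Q_1/∂P_2 = 11.4.
ε = (∂Q_1/∂P_2)(P_2/Q_1) = 11.4000 × 24.76/2794.264 ≈ 0.101.
%ΔQ_1 ≈ ε × %ΔP_2 = 0.101 × (11%) = 1.1%.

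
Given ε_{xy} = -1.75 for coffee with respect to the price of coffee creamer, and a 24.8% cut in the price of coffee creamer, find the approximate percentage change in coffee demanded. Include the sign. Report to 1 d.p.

%ΔQ ≈ ε × %ΔP of coffee creamer = -1.75 × (-24.8%) = 43.4%.

43.4%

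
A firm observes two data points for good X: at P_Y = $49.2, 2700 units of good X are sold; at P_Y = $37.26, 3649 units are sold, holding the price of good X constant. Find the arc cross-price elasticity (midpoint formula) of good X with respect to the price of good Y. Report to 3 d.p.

-1.082

ΔQ_X = 3649 − 2700 = 949; ΔP_Y = 37.26 − 49.2 = -11.94.
Midpoints: Q̄_X = 3174.5, P̄_Y = 43.23.
ε = (ΔQ_X/Q̄_X)/(ΔP_Y/P̄_Y) = (949/3174.5)/(-11.94/43.23) ≈ -1.082.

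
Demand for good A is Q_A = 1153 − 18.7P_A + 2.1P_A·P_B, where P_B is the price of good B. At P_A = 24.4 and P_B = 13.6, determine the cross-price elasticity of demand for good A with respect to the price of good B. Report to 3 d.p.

0.500

At P_A = 24.4 and P_B = 13.6: Q_A = 1393.584.
∂Q_A/∂P_B = 2.1P_A = 2.1(24.4) = 51.2400.
ε = (∂Q_A/∂P_B)(P_B/Q_A) = 51.2400 × (13.6/1393.584) ≈ 0.500.
ε > 0: substitutes.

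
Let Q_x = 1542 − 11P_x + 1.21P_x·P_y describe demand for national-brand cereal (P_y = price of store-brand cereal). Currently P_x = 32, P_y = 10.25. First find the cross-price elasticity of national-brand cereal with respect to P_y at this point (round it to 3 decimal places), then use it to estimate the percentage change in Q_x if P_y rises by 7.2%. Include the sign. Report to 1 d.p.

1.8%

At P_x = 32, P_y = 10.25: Q_x = 1586.88.
∂Q_x/∂P_y = 1.21P_x = 38.7200.
ε = (∂Q_x/∂P_y)(P_y/Q_x) = 38.7200 × 10.25/1586.88 ≈ 0.250.
%ΔQ_x ≈ ε × %ΔP_y = 0.250 × (7.2%) = 1.8%.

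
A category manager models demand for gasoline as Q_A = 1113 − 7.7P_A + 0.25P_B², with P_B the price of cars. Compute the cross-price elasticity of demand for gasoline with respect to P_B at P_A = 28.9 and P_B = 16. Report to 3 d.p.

At P_A = 28.9 and P_B = 16: Q_A = 954.47.
∂Q_A/∂P_B = 0.5P_B = 0.5(16) = 8.0000.
ε = (∂Q_A/∂P_B)(P_B/Q_A) = 8.0000 × (16/954.47) ≈ 0.134.

0.134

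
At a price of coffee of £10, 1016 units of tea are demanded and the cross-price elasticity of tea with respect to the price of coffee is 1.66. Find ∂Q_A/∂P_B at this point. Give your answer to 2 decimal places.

168.66

ε = (∂Q_A/∂P_B)·(P_B/Q_A) ⇒ ∂Q_A/∂P_B = ε·Q_A/P_B = 1.66 × 1016/10 ≈ 168.66.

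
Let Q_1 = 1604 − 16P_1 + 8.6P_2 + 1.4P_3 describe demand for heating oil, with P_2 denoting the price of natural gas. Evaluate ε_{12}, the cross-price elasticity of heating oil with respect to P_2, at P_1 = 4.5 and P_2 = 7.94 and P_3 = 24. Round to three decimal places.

At P_1 = 4.5 and P_2 = 7.94 and P_3 = 24: Q_1 = 1633.884.
∂Q_1/∂P_2 = 8.6.
ε = (∂Q_1/∂P_2)(P_2/Q_1) = 8.6 × (7.94/1633.884) ≈ 0.042.

0.042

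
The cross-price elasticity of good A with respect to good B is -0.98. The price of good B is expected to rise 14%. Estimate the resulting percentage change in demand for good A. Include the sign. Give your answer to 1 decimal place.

-13.7%

%ΔQ ≈ ε × %ΔP of good B = -0.98 × (14%) = -13.7%.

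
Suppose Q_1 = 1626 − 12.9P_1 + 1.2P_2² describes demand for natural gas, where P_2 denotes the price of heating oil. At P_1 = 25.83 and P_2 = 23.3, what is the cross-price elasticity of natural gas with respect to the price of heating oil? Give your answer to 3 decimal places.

0.670

At P_1 = 25.83 and P_2 = 23.3: Q_1 = 1944.261.
∂Q_1/∂P_2 = 2.4P_2 = 2.4(23.3) = 55.9200.
ε = (∂Q_1/∂P_2)(P_2/Q_1) = 55.9200 × (23.3/1944.261) ≈ 0.670.
ε > 0: substitutes.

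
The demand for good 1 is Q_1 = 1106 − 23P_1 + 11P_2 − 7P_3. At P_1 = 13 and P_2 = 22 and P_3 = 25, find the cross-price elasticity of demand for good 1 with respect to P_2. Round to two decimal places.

0.28

At P_1 = 13 and P_2 = 22 and P_3 = 25: Q_1 = 874.
∂Q_1/∂P_2 = 11.
ε = (∂Q_1/∂P_2)(P_2/Q_1) = 11 × (22/874) ≈ 0.28.
Since ε > 0, good 1 and good 2 are substitutes.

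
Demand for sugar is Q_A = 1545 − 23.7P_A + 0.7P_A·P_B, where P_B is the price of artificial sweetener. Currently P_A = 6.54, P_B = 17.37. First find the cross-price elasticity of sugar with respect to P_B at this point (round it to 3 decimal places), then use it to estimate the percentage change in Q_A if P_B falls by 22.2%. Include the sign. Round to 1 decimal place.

At P_A = 6.54, P_B = 17.37: Q_A = 1469.522.
∂Q_A/∂P_B = 0.7P_A = 4.5780.
ε = (∂Q_A/∂P_B)(P_B/Q_A) = 4.5780 × 17.37/1469.522 ≈ 0.054.
%ΔQ_A ≈ ε × %ΔP_B = 0.054 × (-22.2%) = -1.2%.

-1.2%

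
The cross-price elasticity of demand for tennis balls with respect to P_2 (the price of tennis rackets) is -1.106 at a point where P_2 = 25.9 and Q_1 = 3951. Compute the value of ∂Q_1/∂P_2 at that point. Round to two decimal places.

ε = (∂Q_1/∂P_2)·(P_2/Q_1) ⇒ ∂Q_1/∂P_2 = ε·Q_1/P_2 = -1.106 × 3951/25.9 ≈ -168.72.

-168.72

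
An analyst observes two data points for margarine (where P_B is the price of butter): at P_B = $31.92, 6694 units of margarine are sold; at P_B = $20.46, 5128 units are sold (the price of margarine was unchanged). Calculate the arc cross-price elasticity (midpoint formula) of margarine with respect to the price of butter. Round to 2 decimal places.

ΔQ_A = 5128 − 6694 = -1566; ΔP_B = 20.46 − 31.92 = -11.46.
Midpoints: Q̄_A = 5911.0, P̄_B = 26.19.
ε = (ΔQ_A/Q̄_A)/(ΔP_B/P̄_B) = (-1566/5911.0)/(-11.46/26.19) ≈ 0.61.
ε > 0: margarine and butter are substitutes.

0.61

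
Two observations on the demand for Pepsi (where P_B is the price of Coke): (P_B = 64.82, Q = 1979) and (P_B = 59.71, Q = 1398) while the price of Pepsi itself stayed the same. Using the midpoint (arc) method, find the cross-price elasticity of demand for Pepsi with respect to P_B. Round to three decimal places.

4.193

ΔQ_A = 1398 − 1979 = -581; ΔP_B = 59.71 − 64.82 = -5.11.
Midpoints: Q̄_A = 1688.5, P̄_B = 62.27.
ε = (ΔQ_A/Q̄_A)/(ΔP_B/P̄_B) = (-581/1688.5)/(-5.11/62.27) ≈ 4.193.
ε > 0: Pepsi and Coke are substitutes.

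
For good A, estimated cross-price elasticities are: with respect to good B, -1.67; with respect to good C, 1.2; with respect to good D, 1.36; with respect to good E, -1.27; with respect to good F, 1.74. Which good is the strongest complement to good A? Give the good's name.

Complements have ε < 0. The most negative value is -1.67 (good B).

good B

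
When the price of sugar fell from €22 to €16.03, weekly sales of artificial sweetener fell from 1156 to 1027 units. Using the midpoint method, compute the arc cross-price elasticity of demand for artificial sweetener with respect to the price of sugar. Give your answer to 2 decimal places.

ΔQ_A = 1027 − 1156 = -129; ΔP_B = 16.03 − 22 = -5.97.
Midpoints: Q̄_A = 1091.5, P̄_B = 19.02.
ε = (ΔQ_A/Q̄_A)/(ΔP_B/P̄_B) = (-129/1091.5)/(-5.97/19.02) ≈ 0.38.
ε > 0: artificial sweetener and sugar are substitutes.

0.38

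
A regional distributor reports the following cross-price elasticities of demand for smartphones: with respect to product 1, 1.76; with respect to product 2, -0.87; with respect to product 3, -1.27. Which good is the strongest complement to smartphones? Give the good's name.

product 3

Complements have ε < 0. The most negative value is -1.27 (product 3).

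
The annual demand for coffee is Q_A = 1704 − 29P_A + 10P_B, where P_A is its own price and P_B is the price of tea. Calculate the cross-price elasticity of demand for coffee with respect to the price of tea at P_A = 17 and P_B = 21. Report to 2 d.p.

0.15

At P_A = 17 and P_B = 21: Q_A = 1421.
∂Q_A/∂P_B = 10.
ε = (∂Q_A/∂P_B)(P_B/Q_A) = 10 × (21/1421) ≈ 0.15.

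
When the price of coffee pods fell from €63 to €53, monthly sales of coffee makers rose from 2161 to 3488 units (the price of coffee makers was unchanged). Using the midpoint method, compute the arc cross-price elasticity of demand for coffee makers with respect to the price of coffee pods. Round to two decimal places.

ΔQ_A = 3488 − 2161 = 1327; ΔP_B = 53 − 63 = -10.
Midpoints: Q̄_A = 2824.5, P̄_B = 58.00.
ε = (ΔQ_A/Q̄_A)/(ΔP_B/P̄_B) = (1327/2824.5)/(-10/58.00) ≈ -2.72.
ε < 0: coffee makers and coffee pods are complements.

-2.72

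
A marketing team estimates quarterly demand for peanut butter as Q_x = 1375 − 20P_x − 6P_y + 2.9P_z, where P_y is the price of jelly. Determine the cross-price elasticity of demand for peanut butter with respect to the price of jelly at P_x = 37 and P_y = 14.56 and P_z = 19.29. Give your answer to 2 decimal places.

-0.14

At P_x = 37 and P_y = 14.56 and P_z = 19.29: Q_x = 603.581.
∂Q_x/∂P_y = -6.
ε = (∂Q_x/∂P_y)(P_y/Q_x) = -6 × (14.56/603.581) ≈ -0.14.
Since ε < 0, peanut butter and jelly are complements.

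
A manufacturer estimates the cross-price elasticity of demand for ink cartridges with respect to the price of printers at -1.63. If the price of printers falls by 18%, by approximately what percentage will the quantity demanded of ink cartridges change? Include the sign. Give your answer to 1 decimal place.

%ΔQ ≈ ε × %ΔP of printers = -1.63 × (-18%) = 29.3%.

29.3%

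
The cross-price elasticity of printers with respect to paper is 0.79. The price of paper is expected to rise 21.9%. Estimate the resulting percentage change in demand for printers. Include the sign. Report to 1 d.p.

17.3%

%ΔQ ≈ ε × %ΔP of paper = 0.79 × (21.9%) = 17.3%.
Demand for printers rises by about 17.3%.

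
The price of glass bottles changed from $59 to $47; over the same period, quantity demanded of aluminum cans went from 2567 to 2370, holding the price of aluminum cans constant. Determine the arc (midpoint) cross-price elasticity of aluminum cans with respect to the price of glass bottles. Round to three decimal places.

ΔQ_A = 2370 − 2567 = -197; ΔP_B = 47 − 59 = -12.
Midpoints: Q̄_A = 2468.5, P̄_B = 53.00.
ε = (ΔQ_A/Q̄_A)/(ΔP_B/P̄_B) = (-197/2468.5)/(-12/53.00) ≈ 0.352.

0.352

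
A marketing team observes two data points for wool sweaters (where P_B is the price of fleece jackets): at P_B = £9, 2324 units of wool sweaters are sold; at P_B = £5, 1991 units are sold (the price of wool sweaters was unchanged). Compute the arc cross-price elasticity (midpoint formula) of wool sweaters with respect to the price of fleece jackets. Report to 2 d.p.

ΔQ_A = 1991 − 2324 = -333; ΔP_B = 5 − 9 = -4.
Midpoints: Q̄_A = 2157.5, P̄_B = 7.00.
ε = (ΔQ_A/Q̄_A)/(ΔP_B/P̄_B) = (-333/2157.5)/(-4/7.00) ≈ 0.27.
ε > 0: wool sweaters and fleece jackets are substitutes.

0.27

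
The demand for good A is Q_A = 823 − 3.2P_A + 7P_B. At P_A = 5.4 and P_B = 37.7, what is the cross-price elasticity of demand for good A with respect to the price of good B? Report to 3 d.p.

0.247

At P_A = 5.4 and P_B = 37.7: Q_A = 1069.62.
∂Q_A/∂P_B = 7.
ε = (∂Q_A/∂P_B)(P_B/Q_A) = 7 × (37.7/1069.62) ≈ 0.247.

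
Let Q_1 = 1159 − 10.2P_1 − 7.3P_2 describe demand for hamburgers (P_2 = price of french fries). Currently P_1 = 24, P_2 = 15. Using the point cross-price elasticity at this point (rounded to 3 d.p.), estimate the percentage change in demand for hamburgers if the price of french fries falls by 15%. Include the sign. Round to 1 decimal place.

2.0%

At P_1 = 24, P_2 = 15: Q_1 = 804.7.
∂Q_1/∂P_2 = -7.3.
ε = (∂Q_1/∂P_2)(P_2/Q_1) = -7.3000 × 15/804.7 ≈ -0.136.
%ΔQ_1 ≈ ε × %ΔP_2 = -0.136 × (-15%) = 2.0%.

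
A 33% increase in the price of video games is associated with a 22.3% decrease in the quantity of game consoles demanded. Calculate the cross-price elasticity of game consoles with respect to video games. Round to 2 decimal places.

ε = (%ΔQ of game consoles) / (%ΔP of video games) = (-22.3%) / (33%) ≈ -0.68.
Negative cross-price elasticity: complements.

-0.68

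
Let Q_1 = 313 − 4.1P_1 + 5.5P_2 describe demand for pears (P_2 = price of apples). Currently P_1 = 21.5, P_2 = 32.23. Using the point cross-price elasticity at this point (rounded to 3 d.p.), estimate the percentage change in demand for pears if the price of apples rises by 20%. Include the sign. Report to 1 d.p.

At P_1 = 21.5, P_2 = 32.23: Q_1 = 402.115.
∂Q_1/∂P_2 = 5.5.
ε = (∂Q_1/∂P_2)(P_2/Q_1) = 5.5000 × 32.23/402.115 ≈ 0.441.
%ΔQ_1 ≈ ε × %ΔP_2 = 0.441 × (20%) = 8.8%.

8.8%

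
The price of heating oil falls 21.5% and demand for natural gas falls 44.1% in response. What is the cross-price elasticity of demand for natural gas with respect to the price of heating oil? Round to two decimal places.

ε = (%ΔQ of natural gas) / (%ΔP of heating oil) = (-44.1%) / (-21.5%) ≈ 2.05.

2.05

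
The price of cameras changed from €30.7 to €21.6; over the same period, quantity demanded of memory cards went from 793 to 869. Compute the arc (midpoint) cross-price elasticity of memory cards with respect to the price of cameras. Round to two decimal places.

ΔQ_A = 869 − 793 = 76; ΔP_B = 21.6 − 30.7 = -9.1.
Midpoints: Q̄_A = 831.0, P̄_B = 26.15.
ε = (ΔQ_A/Q̄_A)/(ΔP_B/P̄_B) = (76/831.0)/(-9.1/26.15) ≈ -0.26.
ε < 0: memory cards and cameras are complements.

-0.26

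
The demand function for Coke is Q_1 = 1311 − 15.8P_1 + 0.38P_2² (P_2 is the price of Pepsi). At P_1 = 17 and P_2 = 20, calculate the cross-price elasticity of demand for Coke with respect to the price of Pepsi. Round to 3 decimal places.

At P_1 = 17 and P_2 = 20: Q_1 = 1194.4.
∂Q_1/∂P_2 = 0.76P_2 = 0.76(20) = 15.2000.
ε = (∂Q_1/∂P_2)(P_2/Q_1) = 15.2000 × (20/1194.4) ≈ 0.255.
ε > 0: substitutes.

0.255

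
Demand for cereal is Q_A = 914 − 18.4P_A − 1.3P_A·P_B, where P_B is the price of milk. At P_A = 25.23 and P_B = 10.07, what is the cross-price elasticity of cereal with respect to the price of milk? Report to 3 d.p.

-2.764

At P_A = 25.23 and P_B = 10.07: Q_A = 119.482.
∂Q_A/∂P_B = -1.3P_A = -1.3(25.23) = -32.7990.
ε = (∂Q_A/∂P_B)(P_B/Q_A) = -32.7990 × (10.07/119.482) ≈ -2.764.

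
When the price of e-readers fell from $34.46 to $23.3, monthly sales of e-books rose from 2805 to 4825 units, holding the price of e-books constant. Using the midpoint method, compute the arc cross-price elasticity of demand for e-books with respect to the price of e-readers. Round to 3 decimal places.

-1.370

ΔQ_A = 4825 − 2805 = 2020; ΔP_B = 23.3 − 34.46 = -11.16.
Midpoints: Q̄_A = 3815.0, P̄_B = 28.88.
ε = (ΔQ_A/Q̄_A)/(ΔP_B/P̄_B) = (2020/3815.0)/(-11.16/28.88) ≈ -1.370.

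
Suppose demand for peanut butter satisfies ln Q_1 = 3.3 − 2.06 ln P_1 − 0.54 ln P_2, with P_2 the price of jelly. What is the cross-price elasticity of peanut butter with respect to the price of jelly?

In a log-linear (constant-elasticity) demand function, the coefficient on ln P_2 is the cross-price elasticity.
ε = -0.54. Negative, so peanut butter and jelly are complements.

-0.54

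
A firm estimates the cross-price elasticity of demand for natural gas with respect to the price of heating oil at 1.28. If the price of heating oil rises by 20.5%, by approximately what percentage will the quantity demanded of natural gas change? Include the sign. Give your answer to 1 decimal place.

%ΔQ ≈ ε × %ΔP of heating oil = 1.28 × (20.5%) = 26.2%.
Demand for natural gas rises by about 26.2%.

26.2%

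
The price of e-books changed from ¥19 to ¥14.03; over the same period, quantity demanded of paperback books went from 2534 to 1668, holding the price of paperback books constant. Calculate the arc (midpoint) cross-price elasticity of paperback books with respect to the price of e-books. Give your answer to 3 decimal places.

1.370

ΔQ_A = 1668 − 2534 = -866; ΔP_B = 14.03 − 19 = -4.97.
Midpoints: Q̄_A = 2101.0, P̄_B = 16.52.
ε = (ΔQ_A/Q̄_A)/(ΔP_B/P̄_B) = (-866/2101.0)/(-4.97/16.52) ≈ 1.370.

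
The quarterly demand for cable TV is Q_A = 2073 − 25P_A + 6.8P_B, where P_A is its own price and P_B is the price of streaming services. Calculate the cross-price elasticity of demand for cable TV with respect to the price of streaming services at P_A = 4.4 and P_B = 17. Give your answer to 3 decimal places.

At P_A = 4.4 and P_B = 17: Q_A = 2078.6.
∂Q_A/∂P_B = 6.8.
ε = (∂Q_A/∂P_B)(P_B/Q_A) = 6.8 × (17/2078.6) ≈ 0.056.
Since ε > 0, cable TV and streaming services are substitutes.

0.056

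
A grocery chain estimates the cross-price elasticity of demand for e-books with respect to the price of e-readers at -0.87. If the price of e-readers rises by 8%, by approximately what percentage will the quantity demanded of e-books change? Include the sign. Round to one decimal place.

-7.0%

%ΔQ ≈ ε × %ΔP of e-readers = -0.87 × (8%) = -7.0%.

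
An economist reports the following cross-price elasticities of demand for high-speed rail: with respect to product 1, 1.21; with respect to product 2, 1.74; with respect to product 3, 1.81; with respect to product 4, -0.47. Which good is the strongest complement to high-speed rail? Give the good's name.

product 4

Complements have ε < 0. The most negative value is -0.47 (product 4).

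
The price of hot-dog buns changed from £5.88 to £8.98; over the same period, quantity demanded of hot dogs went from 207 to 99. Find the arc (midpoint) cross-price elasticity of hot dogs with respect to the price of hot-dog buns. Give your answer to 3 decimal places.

-1.692

ΔQ_A = 99 − 207 = -108; ΔP_B = 8.98 − 5.88 = 3.1.
Midpoints: Q̄_A = 153.0, P̄_B = 7.43.
ε = (ΔQ_A/Q̄_A)/(ΔP_B/P̄_B) = (-108/153.0)/(3.1/7.43) ≈ -1.692.
ε < 0: hot dogs and hot-dog buns are complements.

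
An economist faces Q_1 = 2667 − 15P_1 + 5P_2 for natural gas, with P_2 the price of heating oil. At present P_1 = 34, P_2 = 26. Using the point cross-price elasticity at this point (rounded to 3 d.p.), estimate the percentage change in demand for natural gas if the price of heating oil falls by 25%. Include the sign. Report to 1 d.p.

At P_1 = 34, P_2 = 26: Q_1 = 2287.
∂Q_1/∂P_2 = 5.
ε = (∂Q_1/∂P_2)(P_2/Q_1) = 5.0000 × 26/2287 ≈ 0.057.
%ΔQ_1 ≈ ε × %ΔP_2 = 0.057 × (-25%) = -1.4%.

-1.4%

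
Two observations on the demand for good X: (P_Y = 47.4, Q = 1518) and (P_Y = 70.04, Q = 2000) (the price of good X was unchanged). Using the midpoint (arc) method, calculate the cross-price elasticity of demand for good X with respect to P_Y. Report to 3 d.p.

ΔQ_X = 2000 − 1518 = 482; ΔP_Y = 70.04 − 47.4 = 22.64.
Midpoints: Q̄_X = 1759.0, P̄_Y = 58.72.
ε = (ΔQ_X/Q̄_X)/(ΔP_Y/P̄_Y) = (482/1759.0)/(22.64/58.72) ≈ 0.711.

0.711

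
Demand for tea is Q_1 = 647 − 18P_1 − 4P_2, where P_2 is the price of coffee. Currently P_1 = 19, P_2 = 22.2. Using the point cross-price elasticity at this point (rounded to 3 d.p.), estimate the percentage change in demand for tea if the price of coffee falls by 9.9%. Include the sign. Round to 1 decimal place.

4.1%

At P_1 = 19, P_2 = 22.2: Q_1 = 216.2.
∂Q_1/∂P_2 = -4.
ε = (∂Q_1/∂P_2)(P_2/Q_1) = -4.0000 × 22.2/216.2 ≈ -0.411.
%ΔQ_1 ≈ ε × %ΔP_2 = -0.411 × (-9.9%) = 4.1%.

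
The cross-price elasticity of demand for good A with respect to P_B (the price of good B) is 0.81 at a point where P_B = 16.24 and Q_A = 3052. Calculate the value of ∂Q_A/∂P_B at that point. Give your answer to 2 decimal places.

ε = (∂Q_A/∂P_B)·(P_B/Q_A) ⇒ ∂Q_A/∂P_B = ε·Q_A/P_B = 0.81 × 3052/16.24 ≈ 152.22.

152.22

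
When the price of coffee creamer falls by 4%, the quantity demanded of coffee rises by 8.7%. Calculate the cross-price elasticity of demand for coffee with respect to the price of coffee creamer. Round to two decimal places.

ε = (%ΔQ of coffee) / (%ΔP of coffee creamer) = (8.7%) / (-4%) ≈ -2.18.

-2.18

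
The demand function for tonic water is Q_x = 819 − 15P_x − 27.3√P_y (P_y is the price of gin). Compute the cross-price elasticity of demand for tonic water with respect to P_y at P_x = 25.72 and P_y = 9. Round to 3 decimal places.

-0.117

At P_x = 25.72 and P_y = 9: Q_x = 351.3.
∂Q_x/∂P_y = -27.3/(2√P_y) = -27.3/(2√9) = -4.5500.
ε = (∂Q_x/∂P_y)(P_y/Q_x) = -4.5500 × (9/351.3) ≈ -0.117.
ε < 0: complements.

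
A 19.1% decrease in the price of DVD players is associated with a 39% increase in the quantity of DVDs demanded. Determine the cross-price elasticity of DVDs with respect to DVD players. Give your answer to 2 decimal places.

ε = (%ΔQ of DVDs) / (%ΔP of DVD players) = (39%) / (-19.1%) ≈ -2.04.
Negative cross-price elasticity: complements.

-2.04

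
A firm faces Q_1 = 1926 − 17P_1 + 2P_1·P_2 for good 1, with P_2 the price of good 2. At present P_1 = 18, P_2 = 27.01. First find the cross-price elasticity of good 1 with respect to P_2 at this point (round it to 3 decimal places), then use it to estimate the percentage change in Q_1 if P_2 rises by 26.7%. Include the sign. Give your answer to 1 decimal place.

10.0%

At P_1 = 18, P_2 = 27.01: Q_1 = 2592.36.
∂Q_1/∂P_2 = 2P_1 = 36.0000.
ε = (∂Q_1/∂P_2)(P_2/Q_1) = 36.0000 × 27.01/2592.36 ≈ 0.375.
%ΔQ_1 ≈ ε × %ΔP_2 = 0.375 × (26.7%) = 10.0%.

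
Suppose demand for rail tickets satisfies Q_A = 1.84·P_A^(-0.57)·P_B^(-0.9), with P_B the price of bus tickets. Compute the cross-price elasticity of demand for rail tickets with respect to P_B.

-0.90

In a log-linear (constant-elasticity) demand function, the coefficient on the exponent of P_B is the cross-price elasticity.
ε = -0.90. Negative, so rail tickets and bus tickets are complements.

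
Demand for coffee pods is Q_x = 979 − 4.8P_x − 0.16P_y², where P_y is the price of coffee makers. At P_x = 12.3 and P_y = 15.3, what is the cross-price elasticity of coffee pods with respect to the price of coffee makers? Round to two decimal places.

At P_x = 12.3 and P_y = 15.3: Q_x = 882.506.
∂Q_x/∂P_y = -0.32P_y = -0.32(15.3) = -4.8960.
ε = (∂Q_x/∂P_y)(P_y/Q_x) = -4.8960 × (15.3/882.506) ≈ -0.08.

-0.08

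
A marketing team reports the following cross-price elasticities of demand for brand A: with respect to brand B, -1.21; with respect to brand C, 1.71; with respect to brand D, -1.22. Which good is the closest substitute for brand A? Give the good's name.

Substitutes have ε > 0. Among the positive values, 1.71 (brand C) is largest.

brand C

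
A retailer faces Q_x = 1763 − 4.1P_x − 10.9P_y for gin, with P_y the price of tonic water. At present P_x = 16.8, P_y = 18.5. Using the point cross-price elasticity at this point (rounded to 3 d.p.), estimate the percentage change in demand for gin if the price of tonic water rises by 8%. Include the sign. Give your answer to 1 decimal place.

-1.1%

At P_x = 16.8, P_y = 18.5: Q_x = 1492.47.
∂Q_x/∂P_y = -10.9.
ε = (∂Q_x/∂P_y)(P_y/Q_x) = -10.9000 × 18.5/1492.47 ≈ -0.135.
%ΔQ_x ≈ ε × %ΔP_y = -0.135 × (8%) = -1.1%.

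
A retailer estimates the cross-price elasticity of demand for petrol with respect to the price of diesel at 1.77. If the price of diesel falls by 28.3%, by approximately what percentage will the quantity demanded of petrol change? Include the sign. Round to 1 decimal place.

%ΔQ ≈ ε × %ΔP of diesel = 1.77 × (-28.3%) = -50.1%.

-50.1%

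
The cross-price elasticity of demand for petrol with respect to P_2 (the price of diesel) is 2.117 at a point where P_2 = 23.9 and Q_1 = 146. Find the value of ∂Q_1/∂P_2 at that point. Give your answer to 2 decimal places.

ε = (∂Q_1/∂P_2)·(P_2/Q_1) ⇒ ∂Q_1/∂P_2 = ε·Q_1/P_2 = 2.117 × 146/23.9 ≈ 12.93.

12.93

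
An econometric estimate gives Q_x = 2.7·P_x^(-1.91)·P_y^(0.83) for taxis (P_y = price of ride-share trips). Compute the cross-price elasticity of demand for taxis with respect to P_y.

0.83

In a log-linear (constant-elasticity) demand function, the coefficient on the exponent of P_y is the cross-price elasticity.
ε = 0.83. Positive, so taxis and ride-share trips are substitutes.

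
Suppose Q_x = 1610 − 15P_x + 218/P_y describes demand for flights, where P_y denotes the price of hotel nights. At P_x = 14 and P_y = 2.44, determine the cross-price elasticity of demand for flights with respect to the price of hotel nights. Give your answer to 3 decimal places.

At P_x = 14 and P_y = 2.44: Q_x = 1489.344.
∂Q_x/∂P_y = −218/P_y² = -36.6165.
ε = (∂Q_x/∂P_y)(P_y/Q_x) = -36.6165 × (2.44/1489.344) ≈ -0.060.

-0.060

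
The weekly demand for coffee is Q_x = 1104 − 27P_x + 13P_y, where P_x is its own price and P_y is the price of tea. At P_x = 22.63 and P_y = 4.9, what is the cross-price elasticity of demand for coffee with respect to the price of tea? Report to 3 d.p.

0.114

At P_x = 22.63 and P_y = 4.9: Q_x = 556.69.
∂Q_x/∂P_y = 13.
ε = (∂Q_x/∂P_y)(P_y/Q_x) = 13 × (4.9/556.69) ≈ 0.114.
Since ε > 0, coffee and tea are substitutes.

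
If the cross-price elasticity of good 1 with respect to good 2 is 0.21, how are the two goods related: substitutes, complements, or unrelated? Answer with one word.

ε = 0.21 > 0, so a higher price of good 2 raises demand for good 1: substitutes.

substitutes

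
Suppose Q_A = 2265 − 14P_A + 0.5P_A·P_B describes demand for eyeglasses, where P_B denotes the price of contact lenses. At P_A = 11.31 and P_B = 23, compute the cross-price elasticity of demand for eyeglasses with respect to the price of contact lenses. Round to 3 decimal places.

0.058

At P_A = 11.31 and P_B = 23: Q_A = 2236.725.
∂Q_A/∂P_B = 0.5P_A = 0.5(11.31) = 5.6550.
ε = (∂Q_A/∂P_B)(P_B/Q_A) = 5.6550 × (23/2236.725) ≈ 0.058.
ε > 0: substitutes.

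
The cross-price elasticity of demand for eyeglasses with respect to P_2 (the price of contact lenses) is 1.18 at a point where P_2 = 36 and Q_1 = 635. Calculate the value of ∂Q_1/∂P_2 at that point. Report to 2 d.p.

20.81

ε = (∂Q_1/∂P_2)·(P_2/Q_1) ⇒ ∂Q_1/∂P_2 = ε·Q_1/P_2 = 1.18 × 635/36 ≈ 20.81.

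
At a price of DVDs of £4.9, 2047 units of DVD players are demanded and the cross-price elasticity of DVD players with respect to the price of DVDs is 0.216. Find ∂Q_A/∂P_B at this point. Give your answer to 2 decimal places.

ε = (∂Q_A/∂P_B)·(P_B/Q_A) ⇒ ∂Q_A/∂P_B = ε·Q_A/P_B = 0.216 × 2047/4.9 ≈ 90.24.

90.24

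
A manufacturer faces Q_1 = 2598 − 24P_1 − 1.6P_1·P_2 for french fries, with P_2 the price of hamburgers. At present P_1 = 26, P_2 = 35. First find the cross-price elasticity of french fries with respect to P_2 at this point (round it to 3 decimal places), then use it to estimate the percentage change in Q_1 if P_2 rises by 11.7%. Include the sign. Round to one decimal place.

At P_1 = 26, P_2 = 35: Q_1 = 518.
∂Q_1/∂P_2 = -1.6P_1 = -41.6000.
ε = (∂Q_1/∂P_2)(P_2/Q_1) = -41.6000 × 35/518 ≈ -2.811.
%ΔQ_1 ≈ ε × %ΔP_2 = -2.811 × (11.7%) = -32.9%.

-32.9%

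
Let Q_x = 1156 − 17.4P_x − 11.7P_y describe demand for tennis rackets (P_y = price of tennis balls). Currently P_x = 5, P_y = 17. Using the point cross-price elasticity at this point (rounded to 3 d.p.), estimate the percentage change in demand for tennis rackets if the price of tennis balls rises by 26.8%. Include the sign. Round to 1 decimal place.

At P_x = 5, P_y = 17: Q_x = 870.1.
∂Q_x/∂P_y = -11.7.
ε = (∂Q_x/∂P_y)(P_y/Q_x) = -11.7000 × 17/870.1 ≈ -0.229.
%ΔQ_x ≈ ε × %ΔP_y = -0.229 × (26.8%) = -6.1%.

-6.1%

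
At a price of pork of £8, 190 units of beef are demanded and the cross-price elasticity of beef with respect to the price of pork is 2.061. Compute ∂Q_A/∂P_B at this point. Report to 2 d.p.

48.95

ε = (∂Q_A/∂P_B)·(P_B/Q_A) ⇒ ∂Q_A/∂P_B = ε·Q_A/P_B = 2.061 × 190/8 ≈ 48.95.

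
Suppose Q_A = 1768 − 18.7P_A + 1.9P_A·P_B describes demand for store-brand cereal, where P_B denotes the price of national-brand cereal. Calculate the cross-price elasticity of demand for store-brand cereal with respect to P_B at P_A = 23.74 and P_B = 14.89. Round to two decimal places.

At P_A = 23.74 and P_B = 14.89: Q_A = 1995.690.
∂Q_A/∂P_B = 1.9P_A = 1.9(23.74) = 45.1060.
ε = (∂Q_A/∂P_B)(P_B/Q_A) = 45.1060 × (14.89/1995.690) ≈ 0.34.
ε > 0: substitutes.

0.34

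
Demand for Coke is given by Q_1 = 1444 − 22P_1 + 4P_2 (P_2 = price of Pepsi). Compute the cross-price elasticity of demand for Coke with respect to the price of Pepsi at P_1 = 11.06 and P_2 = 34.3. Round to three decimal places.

0.103

At P_1 = 11.06 and P_2 = 34.3: Q_1 = 1337.88.
∂Q_1/∂P_2 = 4.
ε = (∂Q_1/∂P_2)(P_2/Q_1) = 4 × (34.3/1337.88) ≈ 0.103.
Since ε > 0, Coke and Pepsi are substitutes.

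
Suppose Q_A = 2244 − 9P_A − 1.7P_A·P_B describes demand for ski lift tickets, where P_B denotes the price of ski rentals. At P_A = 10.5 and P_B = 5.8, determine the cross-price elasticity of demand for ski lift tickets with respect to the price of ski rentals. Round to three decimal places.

At P_A = 10.5 and P_B = 5.8: Q_A = 2045.97.
∂Q_A/∂P_B = -1.7P_A = -1.7(10.5) = -17.8500.
ε = (∂Q_A/∂P_B)(P_B/Q_A) = -17.8500 × (5.8/2045.97) ≈ -0.051.

-0.051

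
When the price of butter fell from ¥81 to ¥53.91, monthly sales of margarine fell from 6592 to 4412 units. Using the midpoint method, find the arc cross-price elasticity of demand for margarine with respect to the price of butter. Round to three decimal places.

0.987

ΔQ_A = 4412 − 6592 = -2180; ΔP_B = 53.91 − 81 = -27.09.
Midpoints: Q̄_A = 5502.0, P̄_B = 67.45.
ε = (ΔQ_A/Q̄_A)/(ΔP_B/P̄_B) = (-2180/5502.0)/(-27.09/67.45) ≈ 0.987.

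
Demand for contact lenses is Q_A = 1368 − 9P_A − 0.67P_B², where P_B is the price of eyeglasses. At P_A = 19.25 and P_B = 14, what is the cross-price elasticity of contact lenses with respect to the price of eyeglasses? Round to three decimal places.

-0.247

At P_A = 19.25 and P_B = 14: Q_A = 1063.43.
∂Q_A/∂P_B = -1.34P_B = -1.34(14) = -18.7600.
ε = (∂Q_A/∂P_B)(P_B/Q_A) = -18.7600 × (14/1063.43) ≈ -0.247.
ε < 0: complements.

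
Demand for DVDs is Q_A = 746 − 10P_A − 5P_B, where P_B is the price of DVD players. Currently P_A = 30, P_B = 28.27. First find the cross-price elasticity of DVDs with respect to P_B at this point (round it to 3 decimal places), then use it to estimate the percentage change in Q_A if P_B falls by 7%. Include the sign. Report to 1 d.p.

At P_A = 30, P_B = 28.27: Q_A = 304.65.
∂Q_A/∂P_B = -5.
ε = (∂Q_A/∂P_B)(P_B/Q_A) = -5.0000 × 28.27/304.65 ≈ -0.464.
%ΔQ_A ≈ ε × %ΔP_B = -0.464 × (-7%) = 3.2%.

3.2%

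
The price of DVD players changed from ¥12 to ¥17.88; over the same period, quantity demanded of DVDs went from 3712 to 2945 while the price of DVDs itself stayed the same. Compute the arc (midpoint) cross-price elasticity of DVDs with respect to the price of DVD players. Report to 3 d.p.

ΔQ_A = 2945 − 3712 = -767; ΔP_B = 17.88 − 12 = 5.88.
Midpoints: Q̄_A = 3328.5, P̄_B = 14.94.
ε = (ΔQ_A/Q̄_A)/(ΔP_B/P̄_B) = (-767/3328.5)/(5.88/14.94) ≈ -0.585.

-0.585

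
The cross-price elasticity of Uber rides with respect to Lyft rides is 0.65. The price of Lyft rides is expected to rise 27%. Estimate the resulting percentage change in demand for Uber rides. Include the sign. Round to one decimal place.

%ΔQ ≈ ε × %ΔP of Lyft rides = 0.65 × (27%) = 17.6%.
Demand for Uber rides rises by about 17.6%.

17.6%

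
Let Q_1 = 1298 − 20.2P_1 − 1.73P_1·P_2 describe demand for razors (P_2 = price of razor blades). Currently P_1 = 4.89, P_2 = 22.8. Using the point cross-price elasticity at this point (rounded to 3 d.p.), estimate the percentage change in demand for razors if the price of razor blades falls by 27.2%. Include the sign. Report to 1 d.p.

At P_1 = 4.89, P_2 = 22.8: Q_1 = 1006.341.
∂Q_1/∂P_2 = -1.73P_1 = -8.4597.
ε = (∂Q_1/∂P_2)(P_2/Q_1) = -8.4597 × 22.8/1006.341 ≈ -0.192.
%ΔQ_1 ≈ ε × %ΔP_2 = -0.192 × (-27.2%) = 5.2%.

5.2%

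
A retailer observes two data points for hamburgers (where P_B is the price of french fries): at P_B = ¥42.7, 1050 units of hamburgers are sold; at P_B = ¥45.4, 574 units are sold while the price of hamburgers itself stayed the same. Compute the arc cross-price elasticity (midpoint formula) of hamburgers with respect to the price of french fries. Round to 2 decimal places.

ΔQ_A = 574 − 1050 = -476; ΔP_B = 45.4 − 42.7 = 2.7.
Midpoints: Q̄_A = 812.0, P̄_B = 44.05.
ε = (ΔQ_A/Q̄_A)/(ΔP_B/P̄_B) = (-476/812.0)/(2.7/44.05) ≈ -9.56.

-9.56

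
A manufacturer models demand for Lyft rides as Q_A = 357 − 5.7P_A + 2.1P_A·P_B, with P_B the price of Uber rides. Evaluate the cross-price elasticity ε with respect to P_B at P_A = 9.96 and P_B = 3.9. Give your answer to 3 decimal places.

At P_A = 9.96 and P_B = 3.9: Q_A = 381.800.
∂Q_A/∂P_B = 2.1P_A = 2.1(9.96) = 20.9160.
ε = (∂Q_A/∂P_B)(P_B/Q_A) = 20.9160 × (3.9/381.800) ≈ 0.214.
ε > 0: substitutes.

0.214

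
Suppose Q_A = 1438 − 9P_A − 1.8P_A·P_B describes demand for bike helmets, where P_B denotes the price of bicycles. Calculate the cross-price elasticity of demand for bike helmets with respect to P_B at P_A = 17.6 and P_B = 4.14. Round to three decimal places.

At P_A = 17.6 and P_B = 4.14: Q_A = 1148.445.
∂Q_A/∂P_B = -1.8P_A = -1.8(17.6) = -31.6800.
ε = (∂Q_A/∂P_B)(P_B/Q_A) = -31.6800 × (4.14/1148.445) ≈ -0.114.

-0.114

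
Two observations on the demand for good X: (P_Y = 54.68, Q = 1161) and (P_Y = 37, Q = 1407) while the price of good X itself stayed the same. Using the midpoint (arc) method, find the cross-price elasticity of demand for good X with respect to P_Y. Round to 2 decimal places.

-0.50

ΔQ_X = 1407 − 1161 = 246; ΔP_Y = 37 − 54.68 = -17.68.
Midpoints: Q̄_X = 1284.0, P̄_Y = 45.84.
ε = (ΔQ_X/Q̄_X)/(ΔP_Y/P̄_Y) = (246/1284.0)/(-17.68/45.84) ≈ -0.50.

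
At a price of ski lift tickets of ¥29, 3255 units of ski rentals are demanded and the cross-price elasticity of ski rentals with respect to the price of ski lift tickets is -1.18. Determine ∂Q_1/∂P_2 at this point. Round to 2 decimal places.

ε = (∂Q_1/∂P_2)·(P_2/Q_1) ⇒ ∂Q_1/∂P_2 = ε·Q_1/P_2 = -1.18 × 3255/29 ≈ -132.44.

-132.44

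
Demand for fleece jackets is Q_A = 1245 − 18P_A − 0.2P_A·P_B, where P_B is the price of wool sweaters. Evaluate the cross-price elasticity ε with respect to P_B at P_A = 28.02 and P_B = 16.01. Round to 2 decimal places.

-0.14

At P_A = 28.02 and P_B = 16.01: Q_A = 650.920.
∂Q_A/∂P_B = -0.2P_A = -0.2(28.02) = -5.6040.
ε = (∂Q_A/∂P_B)(P_B/Q_A) = -5.6040 × (16.01/650.920) ≈ -0.14.
ε < 0: complements.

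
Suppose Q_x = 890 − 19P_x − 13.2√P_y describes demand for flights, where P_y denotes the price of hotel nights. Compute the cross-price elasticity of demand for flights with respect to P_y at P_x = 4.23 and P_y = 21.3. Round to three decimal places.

-0.041

At P_x = 4.23 and P_y = 21.3: Q_x = 748.709.
∂Q_x/∂P_y = -13.2/(2√P_y) = -13.2/(2√21.3) = -1.4301.
ε = (∂Q_x/∂P_y)(P_y/Q_x) = -1.4301 × (21.3/748.709) ≈ -0.041.
ε < 0: complements.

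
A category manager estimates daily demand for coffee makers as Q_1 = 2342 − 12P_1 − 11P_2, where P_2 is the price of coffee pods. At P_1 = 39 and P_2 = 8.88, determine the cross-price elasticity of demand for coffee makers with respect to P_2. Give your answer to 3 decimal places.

At P_1 = 39 and P_2 = 8.88: Q_1 = 1776.32.
∂Q_1/∂P_2 = -11.
ε = (∂Q_1/∂P_2)(P_2/Q_1) = -11 × (8.88/1776.32) ≈ -0.055.

-0.055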